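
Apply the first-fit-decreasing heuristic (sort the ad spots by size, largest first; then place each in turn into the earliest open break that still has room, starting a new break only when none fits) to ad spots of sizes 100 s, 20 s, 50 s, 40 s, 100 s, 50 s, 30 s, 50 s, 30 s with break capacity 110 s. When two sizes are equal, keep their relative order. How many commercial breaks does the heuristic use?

5

Sorted descending: 100, 100, 50, 50, 50, 40, 30, 30, 20.
  100 → break 1 (new)  [load 100/110]
  100 → break 2 (new)  [load 100/110]
  50 → break 3 (new)  [load 50/110]
  50 → break 3  [load 100/110]
  50 → break 4 (new)  [load 50/110]
  40 → break 4  [load 90/110]
  30 → break 5 (new)  [load 30/110]
  30 → break 5  [load 60/110]
  20 → break 4  [load 110/110]
5 commercial breaks opened.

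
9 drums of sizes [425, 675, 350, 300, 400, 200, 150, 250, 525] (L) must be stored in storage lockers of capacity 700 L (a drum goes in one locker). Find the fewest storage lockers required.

Total = 675 + 525 + 425 + 400 + 350 + 300 + 250 + 200 + 150 = 3275 L.
Lower bound: ⌈3275/700⌉ = 5 storage lockers.
A packing using 5 storage lockers:
  locker 1: 675 = 675
  locker 2: 525 + 150 = 675
  locker 3: 425 + 250 = 675
  locker 4: 400 + 300 = 700
  locker 5: 350 + 200 = 550
This matches the lower bound, so 5 is optimal.

5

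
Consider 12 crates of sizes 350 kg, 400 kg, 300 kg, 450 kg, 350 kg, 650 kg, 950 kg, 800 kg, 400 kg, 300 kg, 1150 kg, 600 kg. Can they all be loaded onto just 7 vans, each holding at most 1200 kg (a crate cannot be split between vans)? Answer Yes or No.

Yes

A valid assignment using 6 vans:
  van 1: 1150 = 1150
  van 2: 950 = 950
  van 3: 800 + 400 = 1200
  van 4: 650 + 450 = 1100
  van 5: 600 + 300 + 300 = 1200
  van 6: 400 + 350 + 350 = 1100
That uses only 6 ≤ 7, so 7 vans are enough.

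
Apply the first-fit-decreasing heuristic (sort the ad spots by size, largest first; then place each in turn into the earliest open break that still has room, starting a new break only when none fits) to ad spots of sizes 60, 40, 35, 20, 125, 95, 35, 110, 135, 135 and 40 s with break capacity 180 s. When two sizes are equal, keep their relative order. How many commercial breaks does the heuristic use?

Sorted descending: 135, 135, 125, 110, 95, 60, 40, 40, 35, 35, 20.
  135 → break 1 (new)  [load 135/180]
  135 → break 2 (new)  [load 135/180]
  125 → break 3 (new)  [load 125/180]
  110 → break 4 (new)  [load 110/180]
  95 → break 5 (new)  [load 95/180]
  60 → break 4  [load 170/180]
  40 → break 1  [load 175/180]
  40 → break 2  [load 175/180]
  35 → break 3  [load 160/180]
  35 → break 5  [load 130/180]
  20 → break 3  [load 180/180]
5 commercial breaks opened.

5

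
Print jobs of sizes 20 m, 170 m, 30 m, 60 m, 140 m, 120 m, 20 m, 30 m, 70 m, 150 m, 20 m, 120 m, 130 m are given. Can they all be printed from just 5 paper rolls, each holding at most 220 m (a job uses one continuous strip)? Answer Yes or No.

No

Total = 1080 m; ⌈1080/220⌉ = 5.
6 print jobs each exceed half the capacity and cannot share a roll, forcing at least 6 paper rolls.
At least 6 paper rolls are required, but only 5 are allowed.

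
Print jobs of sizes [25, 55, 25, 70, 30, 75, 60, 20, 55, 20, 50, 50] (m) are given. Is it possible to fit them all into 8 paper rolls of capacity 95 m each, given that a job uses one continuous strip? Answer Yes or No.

Yes

A valid assignment using 7 paper rolls:
  roll 1: 75 + 20 = 95
  roll 2: 70 + 25 = 95
  roll 3: 60 + 30 = 90
  roll 4: 55 + 25 = 80
  roll 5: 55 + 20 = 75
  roll 6: 50 = 50
  roll 7: 50 = 50
That uses only 7 ≤ 8, so 8 paper rolls are enough.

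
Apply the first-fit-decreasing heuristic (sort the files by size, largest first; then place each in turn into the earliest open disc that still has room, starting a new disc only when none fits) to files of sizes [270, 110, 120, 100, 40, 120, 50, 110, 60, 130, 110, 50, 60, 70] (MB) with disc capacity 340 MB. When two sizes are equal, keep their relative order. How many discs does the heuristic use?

Sorted descending: 270, 130, 120, 120, 110, 110, 110, 100, 70, 60, 60, 50, 50, 40.
  270 → disc 1 (new)  [load 270/340]
  130 → disc 2 (new)  [load 130/340]
  120 → disc 2  [load 250/340]
  120 → disc 3 (new)  [load 120/340]
  110 → disc 3  [load 230/340]
  110 → disc 3  [load 340/340]
  110 → disc 4 (new)  [load 110/340]
  100 → disc 4  [load 210/340]
  70 → disc 1  [load 340/340]
  60 → disc 2  [load 310/340]
  60 → disc 4  [load 270/340]
  50 → disc 4  [load 320/340]
  50 → disc 5 (new)  [load 50/340]
  40 → disc 5  [load 90/340]
5 discs opened.

5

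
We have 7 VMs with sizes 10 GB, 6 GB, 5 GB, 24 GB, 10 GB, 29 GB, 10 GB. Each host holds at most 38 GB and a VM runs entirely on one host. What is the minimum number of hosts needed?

3

Total = 29 + 24 + 10 + 10 + 10 + 6 + 5 = 94 GB.
Lower bound: ⌈94/38⌉ = 3 hosts.
A packing using 3 hosts:
  host 1: 29 + 6 = 35
  host 2: 24 + 10 = 34
  host 3: 10 + 10 + 5 = 25
This matches the lower bound, so 3 is optimal.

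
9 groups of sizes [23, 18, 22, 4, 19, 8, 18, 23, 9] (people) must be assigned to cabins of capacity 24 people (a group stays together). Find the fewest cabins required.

7

Total = 23 + 23 + 22 + 19 + 18 + 18 + 9 + 8 + 4 = 144 people.
Lower bound: ⌈144/24⌉ = 6 cabins.
A packing using 7 cabins:
  cabin 1: 23 = 23
  cabin 2: 23 = 23
  cabin 3: 22 = 22
  cabin 4: 19 + 4 = 23
  cabin 5: 18 = 18
  cabin 6: 18 = 18
  cabin 7: 9 + 8 = 17
No arrangement into 6 cabins stays within capacity, so 7 is optimal.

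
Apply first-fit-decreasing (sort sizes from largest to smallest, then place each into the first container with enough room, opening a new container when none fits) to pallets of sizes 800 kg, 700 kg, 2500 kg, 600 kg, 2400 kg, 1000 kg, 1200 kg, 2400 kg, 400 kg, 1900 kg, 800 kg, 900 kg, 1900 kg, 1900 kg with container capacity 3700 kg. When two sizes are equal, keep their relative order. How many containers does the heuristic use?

6

Sorted descending: 2500, 2400, 2400, 1900, 1900, 1900, 1200, 1000, 900, 800, 800, 700, 600, 400.
  2500 → container 1 (new)  [load 2500/3700]
  2400 → container 2 (new)  [load 2400/3700]
  2400 → container 3 (new)  [load 2400/3700]
  1900 → container 4 (new)  [load 1900/3700]
  1900 → container 5 (new)  [load 1900/3700]
  1900 → container 6 (new)  [load 1900/3700]
  1200 → container 1  [load 3700/3700]
  1000 → container 2  [load 3400/3700]
  900 → container 3  [load 3300/3700]
  800 → container 4  [load 2700/3700]
  800 → container 4  [load 3500/3700]
  700 → container 5  [load 2600/3700]
  600 → container 5  [load 3200/3700]
  400 → container 3  [load 3700/3700]
6 containers opened.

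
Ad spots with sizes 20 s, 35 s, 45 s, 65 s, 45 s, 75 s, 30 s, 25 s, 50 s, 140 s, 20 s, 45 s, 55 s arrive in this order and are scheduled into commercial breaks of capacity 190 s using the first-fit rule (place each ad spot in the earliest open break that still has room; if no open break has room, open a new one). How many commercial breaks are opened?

4

  20 → break 1 (new)  [load 20/190]
  35 → break 1  [load 55/190]
  45 → break 1  [load 100/190]
  65 → break 1  [load 165/190]
  45 → break 2 (new)  [load 45/190]
  75 → break 2  [load 120/190]
  30 → break 2  [load 150/190]
  25 → break 1  [load 190/190]
  50 → break 3 (new)  [load 50/190]
  140 → break 3  [load 190/190]
  20 → break 2  [load 170/190]
  45 → break 4 (new)  [load 45/190]
  55 → break 4  [load 100/190]
4 commercial breaks opened.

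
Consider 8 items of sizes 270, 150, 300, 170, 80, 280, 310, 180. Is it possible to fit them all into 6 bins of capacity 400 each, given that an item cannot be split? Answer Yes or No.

Yes

A valid assignment using 6 bins:
  bin 1: 310 + 80 = 390
  bin 2: 300 = 300
  bin 3: 280 = 280
  bin 4: 270 = 270
  bin 5: 180 + 170 = 350
  bin 6: 150 = 150
Every load is within 400, so 6 bins suffice.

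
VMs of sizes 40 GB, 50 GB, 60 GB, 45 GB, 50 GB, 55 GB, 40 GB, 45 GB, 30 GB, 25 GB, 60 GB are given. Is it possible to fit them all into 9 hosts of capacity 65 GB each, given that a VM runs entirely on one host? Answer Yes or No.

Total = 500 GB; ⌈500/65⌉ = 8.
9 VMs each exceed half the capacity and cannot share a host, forcing at least 9 hosts.
The bound of 9 does not rule out 9, but exhaustive search shows no assignment into 9 hosts of capacity 65 GB exists — the minimum is 10.

No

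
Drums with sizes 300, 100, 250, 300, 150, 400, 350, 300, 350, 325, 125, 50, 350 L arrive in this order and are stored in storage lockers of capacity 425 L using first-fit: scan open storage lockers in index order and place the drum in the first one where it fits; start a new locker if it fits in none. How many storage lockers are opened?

  300 → locker 1 (new)  [load 300/425]
  100 → locker 1  [load 400/425]
  250 → locker 2 (new)  [load 250/425]
  300 → locker 3 (new)  [load 300/425]
  150 → locker 2  [load 400/425]
  400 → locker 4 (new)  [load 400/425]
  350 → locker 5 (new)  [load 350/425]
  300 → locker 6 (new)  [load 300/425]
  350 → locker 7 (new)  [load 350/425]
  325 → locker 8 (new)  [load 325/425]
  125 → locker 3  [load 425/425]
  50 → locker 5  [load 400/425]
  350 → locker 9 (new)  [load 350/425]
9 storage lockers opened.

9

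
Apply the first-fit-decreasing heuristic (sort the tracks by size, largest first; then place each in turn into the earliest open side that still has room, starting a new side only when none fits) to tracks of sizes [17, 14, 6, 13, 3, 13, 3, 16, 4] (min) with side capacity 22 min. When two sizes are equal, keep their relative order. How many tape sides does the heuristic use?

Sorted descending: 17, 16, 14, 13, 13, 6, 4, 3, 3.
  17 → side 1 (new)  [load 17/22]
  16 → side 2 (new)  [load 16/22]
  14 → side 3 (new)  [load 14/22]
  13 → side 4 (new)  [load 13/22]
  13 → side 5 (new)  [load 13/22]
  6 → side 2  [load 22/22]
  4 → side 1  [load 21/22]
  3 → side 3  [load 17/22]
  3 → side 3  [load 20/22]
5 tape sides opened.

5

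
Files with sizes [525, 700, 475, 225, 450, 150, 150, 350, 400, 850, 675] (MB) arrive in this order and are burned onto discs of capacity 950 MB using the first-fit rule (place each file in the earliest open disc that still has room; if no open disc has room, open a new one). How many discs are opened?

  525 → disc 1 (new)  [load 525/950]
  700 → disc 2 (new)  [load 700/950]
  475 → disc 3 (new)  [load 475/950]
  225 → disc 1  [load 750/950]
  450 → disc 3  [load 925/950]
  150 → disc 1  [load 900/950]
  150 → disc 2  [load 850/950]
  350 → disc 4 (new)  [load 350/950]
  400 → disc 4  [load 750/950]
  850 → disc 5 (new)  [load 850/950]
  675 → disc 6 (new)  [load 675/950]
6 discs opened.

6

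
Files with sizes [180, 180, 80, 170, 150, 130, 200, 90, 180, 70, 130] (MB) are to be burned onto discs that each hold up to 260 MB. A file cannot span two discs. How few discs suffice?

7

Total = 200 + 180 + 180 + 180 + 170 + 150 + 130 + 130 + 90 + 80 + 70 = 1560 MB.
Lower bound: ⌈1560/260⌉ = 6 discs.
A packing using 7 discs:
  disc 1: 200 = 200
  disc 2: 180 + 80 = 260
  disc 3: 180 + 70 = 250
  disc 4: 180 = 180
  disc 5: 170 + 90 = 260
  disc 6: 150 = 150
  disc 7: 130 + 130 = 260
No arrangement into 6 discs stays within capacity, so 7 is optimal.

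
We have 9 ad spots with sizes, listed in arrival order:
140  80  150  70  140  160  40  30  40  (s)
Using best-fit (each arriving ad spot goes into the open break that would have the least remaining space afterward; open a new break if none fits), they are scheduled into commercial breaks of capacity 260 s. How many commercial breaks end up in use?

4

  140 → break 1 (new)  [load 140/260]
  80 → break 1  [load 220/260]
  150 → break 2 (new)  [load 150/260]
  70 → break 2  [load 220/260]
  140 → break 3 (new)  [load 140/260]
  160 → break 4 (new)  [load 160/260]
  40 → break 1  [load 260/260]
  30 → break 2  [load 250/260]
  40 → break 4  [load 200/260]
4 commercial breaks opened.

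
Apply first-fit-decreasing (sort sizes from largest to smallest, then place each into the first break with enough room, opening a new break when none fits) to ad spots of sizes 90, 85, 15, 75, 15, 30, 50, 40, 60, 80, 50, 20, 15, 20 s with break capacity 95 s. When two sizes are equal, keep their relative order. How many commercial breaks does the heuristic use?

Sorted descending: 90, 85, 80, 75, 60, 50, 50, 40, 30, 20, 20, 15, 15, 15.
  90 → break 1 (new)  [load 90/95]
  85 → break 2 (new)  [load 85/95]
  80 → break 3 (new)  [load 80/95]
  75 → break 4 (new)  [load 75/95]
  60 → break 5 (new)  [load 60/95]
  50 → break 6 (new)  [load 50/95]
  50 → break 7 (new)  [load 50/95]
  40 → break 6  [load 90/95]
  30 → break 5  [load 90/95]
  20 → break 4  [load 95/95]
  20 → break 7  [load 70/95]
  15 → break 3  [load 95/95]
  15 → break 7  [load 85/95]
  15 → break 8 (new)  [load 15/95]
8 commercial breaks opened.

8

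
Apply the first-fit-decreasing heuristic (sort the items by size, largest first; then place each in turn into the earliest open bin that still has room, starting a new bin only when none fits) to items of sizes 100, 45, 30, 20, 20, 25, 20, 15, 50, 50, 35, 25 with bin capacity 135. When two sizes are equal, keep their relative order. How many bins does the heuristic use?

Sorted descending: 100, 50, 50, 45, 35, 30, 25, 25, 20, 20, 20, 15.
  100 → bin 1 (new)  [load 100/135]
  50 → bin 2 (new)  [load 50/135]
  50 → bin 2  [load 100/135]
  45 → bin 3 (new)  [load 45/135]
  35 → bin 1  [load 135/135]
  30 → bin 2  [load 130/135]
  25 → bin 3  [load 70/135]
  25 → bin 3  [load 95/135]
  20 → bin 3  [load 115/135]
  20 → bin 3  [load 135/135]
  20 → bin 4 (new)  [load 20/135]
  15 → bin 4  [load 35/135]
4 bins opened.

4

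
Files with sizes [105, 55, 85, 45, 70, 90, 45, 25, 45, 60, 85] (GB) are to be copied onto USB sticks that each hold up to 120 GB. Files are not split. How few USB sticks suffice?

7

Total = 105 + 90 + 85 + 85 + 70 + 60 + 55 + 45 + 45 + 45 + 25 = 710 GB.
Lower bound: ⌈710/120⌉ = 6 USB sticks.
A packing using 7 USB sticks:
  USB stick 1: 105 = 105
  USB stick 2: 90 + 25 = 115
  USB stick 3: 85 = 85
  USB stick 4: 85 = 85
  USB stick 5: 70 + 45 = 115
  USB stick 6: 60 + 55 = 115
  USB stick 7: 45 + 45 = 90
No arrangement into 6 USB sticks stays within capacity, so 7 is optimal.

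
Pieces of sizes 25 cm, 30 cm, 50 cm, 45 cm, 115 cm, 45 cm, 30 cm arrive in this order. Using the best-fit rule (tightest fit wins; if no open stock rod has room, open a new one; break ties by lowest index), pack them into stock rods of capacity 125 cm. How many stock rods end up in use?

3

  25 → stock rod 1 (new)  [load 25/125]
  30 → stock rod 1  [load 55/125]
  50 → stock rod 1  [load 105/125]
  45 → stock rod 2 (new)  [load 45/125]
  115 → stock rod 3 (new)  [load 115/125]
  45 → stock rod 2  [load 90/125]
  30 → stock rod 2  [load 120/125]
3 stock rods opened.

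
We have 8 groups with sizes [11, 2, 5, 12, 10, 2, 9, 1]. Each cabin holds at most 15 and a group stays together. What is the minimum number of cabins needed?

4

Total = 12 + 11 + 10 + 9 + 5 + 2 + 2 + 1 = 52.
Lower bound: ⌈52/15⌉ = 4 cabins.
A packing using 4 cabins:
  cabin 1: 12 + 2 + 1 = 15
  cabin 2: 11 + 2 = 13
  cabin 3: 10 + 5 = 15
  cabin 4: 9 = 9
This matches the lower bound, so 4 is optimal.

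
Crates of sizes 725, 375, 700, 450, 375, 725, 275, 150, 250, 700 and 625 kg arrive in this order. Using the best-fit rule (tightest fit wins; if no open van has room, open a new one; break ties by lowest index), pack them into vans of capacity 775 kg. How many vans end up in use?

8

  725 → van 1 (new)  [load 725/775]
  375 → van 2 (new)  [load 375/775]
  700 → van 3 (new)  [load 700/775]
  450 → van 4 (new)  [load 450/775]
  375 → van 2  [load 750/775]
  725 → van 5 (new)  [load 725/775]
  275 → van 4  [load 725/775]
  150 → van 6 (new)  [load 150/775]
  250 → van 6  [load 400/775]
  700 → van 7 (new)  [load 700/775]
  625 → van 8 (new)  [load 625/775]
8 vans opened.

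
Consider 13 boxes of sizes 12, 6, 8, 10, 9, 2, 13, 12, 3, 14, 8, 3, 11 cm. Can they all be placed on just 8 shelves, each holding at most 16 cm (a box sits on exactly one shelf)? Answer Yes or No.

Yes

A valid assignment using 8 shelves:
  shelf 1: 14 + 2 = 16
  shelf 2: 13 + 3 = 16
  shelf 3: 12 + 3 = 15
  shelf 4: 12 = 12
  shelf 5: 11 = 11
  shelf 6: 10 + 6 = 16
  shelf 7: 9 = 9
  shelf 8: 8 + 8 = 16
Every load is within 16 cm, so 8 shelves suffice.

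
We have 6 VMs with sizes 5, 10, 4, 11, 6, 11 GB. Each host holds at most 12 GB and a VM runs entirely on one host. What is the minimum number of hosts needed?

Total = 11 + 11 + 10 + 6 + 5 + 4 = 47 GB.
Lower bound: ⌈47/12⌉ = 4 hosts.
A packing using 5 hosts:
  host 1: 11 = 11
  host 2: 11 = 11
  host 3: 10 = 10
  host 4: 6 + 5 = 11
  host 5: 4 = 4
No arrangement into 4 hosts stays within capacity, so 5 is optimal.

5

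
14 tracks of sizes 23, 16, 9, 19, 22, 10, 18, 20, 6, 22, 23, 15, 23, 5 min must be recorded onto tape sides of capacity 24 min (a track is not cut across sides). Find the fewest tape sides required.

11

Total = 23 + 23 + 23 + 22 + 22 + 20 + 19 + 18 + 16 + 15 + 10 + 9 + 6 + 5 = 231 min.
Lower bound: ⌈231/24⌉ = 10 tape sides.
A packing using 11 tape sides:
  side 1: 23 = 23
  side 2: 23 = 23
  side 3: 23 = 23
  side 4: 22 = 22
  side 5: 22 = 22
  side 6: 20 = 20
  side 7: 19 + 5 = 24
  side 8: 18 + 6 = 24
  side 9: 16 = 16
  side 10: 15 + 9 = 24
  side 11: 10 = 10
No arrangement into 10 tape sides stays within capacity, so 11 is optimal.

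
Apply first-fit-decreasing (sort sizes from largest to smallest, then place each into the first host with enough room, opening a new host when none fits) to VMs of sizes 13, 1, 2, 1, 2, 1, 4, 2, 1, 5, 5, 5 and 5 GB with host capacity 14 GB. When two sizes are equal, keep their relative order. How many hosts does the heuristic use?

4

Sorted descending: 13, 5, 5, 5, 5, 4, 2, 2, 2, 1, 1, 1, 1.
  13 → host 1 (new)  [load 13/14]
  5 → host 2 (new)  [load 5/14]
  5 → host 2  [load 10/14]
  5 → host 3 (new)  [load 5/14]
  5 → host 3  [load 10/14]
  4 → host 2  [load 14/14]
  2 → host 3  [load 12/14]
  2 → host 3  [load 14/14]
  2 → host 4 (new)  [load 2/14]
  1 → host 1  [load 14/14]
  1 → host 4  [load 3/14]
  1 → host 4  [load 4/14]
  1 → host 4  [load 5/14]
4 hosts opened.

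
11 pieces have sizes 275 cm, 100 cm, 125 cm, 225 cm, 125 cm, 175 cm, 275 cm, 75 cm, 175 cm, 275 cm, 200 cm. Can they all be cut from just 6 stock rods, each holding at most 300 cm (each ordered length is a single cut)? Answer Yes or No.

Total = 2025 cm; ⌈2025/300⌉ = 7.
At least 7 stock rods are required, but only 6 are allowed.

No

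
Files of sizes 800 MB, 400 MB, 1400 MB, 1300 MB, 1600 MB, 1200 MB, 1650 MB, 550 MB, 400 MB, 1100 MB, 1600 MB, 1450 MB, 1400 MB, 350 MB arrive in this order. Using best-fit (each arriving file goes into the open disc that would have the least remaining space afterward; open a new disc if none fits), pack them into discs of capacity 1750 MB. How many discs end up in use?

  800 → disc 1 (new)  [load 800/1750]
  400 → disc 1  [load 1200/1750]
  1400 → disc 2 (new)  [load 1400/1750]
  1300 → disc 3 (new)  [load 1300/1750]
  1600 → disc 4 (new)  [load 1600/1750]
  1200 → disc 5 (new)  [load 1200/1750]
  1650 → disc 6 (new)  [load 1650/1750]
  550 → disc 1  [load 1750/1750]
  400 → disc 3  [load 1700/1750]
  1100 → disc 7 (new)  [load 1100/1750]
  1600 → disc 8 (new)  [load 1600/1750]
  1450 → disc 9 (new)  [load 1450/1750]
  1400 → disc 10 (new)  [load 1400/1750]
  350 → disc 2  [load 1750/1750]
10 discs opened.

10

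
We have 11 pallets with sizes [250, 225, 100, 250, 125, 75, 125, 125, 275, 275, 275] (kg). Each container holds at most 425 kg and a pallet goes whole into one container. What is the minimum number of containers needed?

Total = 275 + 275 + 275 + 250 + 250 + 225 + 125 + 125 + 125 + 100 + 75 = 2100 kg.
Lower bound: ⌈2100/425⌉ = 5 containers.
Also, 6 pallets each exceed 425/2 kg, and no two of those can share a container, so at least 6 containers are needed.
A packing using 6 containers:
  container 1: 275 + 125 = 400
  container 2: 275 + 125 = 400
  container 3: 275 + 125 = 400
  container 4: 250 + 100 + 75 = 425
  container 5: 250 = 250
  container 6: 225 = 225
This matches the lower bound, so 6 is optimal.

6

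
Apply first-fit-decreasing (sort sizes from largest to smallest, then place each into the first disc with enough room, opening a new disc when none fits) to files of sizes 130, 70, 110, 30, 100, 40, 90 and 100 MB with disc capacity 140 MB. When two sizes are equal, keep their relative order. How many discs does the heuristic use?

6

Sorted descending: 130, 110, 100, 100, 90, 70, 40, 30.
  130 → disc 1 (new)  [load 130/140]
  110 → disc 2 (new)  [load 110/140]
  100 → disc 3 (new)  [load 100/140]
  100 → disc 4 (new)  [load 100/140]
  90 → disc 5 (new)  [load 90/140]
  70 → disc 6 (new)  [load 70/140]
  40 → disc 3  [load 140/140]
  30 → disc 2  [load 140/140]
6 discs opened.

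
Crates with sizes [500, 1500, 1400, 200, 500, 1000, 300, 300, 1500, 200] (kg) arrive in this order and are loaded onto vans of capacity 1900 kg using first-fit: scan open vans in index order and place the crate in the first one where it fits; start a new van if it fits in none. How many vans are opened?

4

  500 → van 1 (new)  [load 500/1900]
  1500 → van 2 (new)  [load 1500/1900]
  1400 → van 1  [load 1900/1900]
  200 → van 2  [load 1700/1900]
  500 → van 3 (new)  [load 500/1900]
  1000 → van 3  [load 1500/1900]
  300 → van 3  [load 1800/1900]
  300 → van 4 (new)  [load 300/1900]
  1500 → van 4  [load 1800/1900]
  200 → van 2  [load 1900/1900]
4 vans opened.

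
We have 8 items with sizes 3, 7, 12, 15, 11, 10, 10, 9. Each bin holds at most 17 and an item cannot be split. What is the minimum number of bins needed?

6

Total = 15 + 12 + 11 + 10 + 10 + 9 + 7 + 3 = 77.
Lower bound: ⌈77/17⌉ = 5 bins.
Also, 6 items each exceed 17/2, and no two of those can share a bin, so at least 6 bins are needed.
A packing using 6 bins:
  bin 1: 15 = 15
  bin 2: 12 + 3 = 15
  bin 3: 11 = 11
  bin 4: 10 + 7 = 17
  bin 5: 10 = 10
  bin 6: 9 = 9
This matches the lower bound, so 6 is optimal.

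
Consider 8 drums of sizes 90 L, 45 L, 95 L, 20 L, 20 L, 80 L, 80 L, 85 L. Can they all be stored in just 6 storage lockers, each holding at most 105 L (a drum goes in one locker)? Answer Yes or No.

A valid assignment using 6 storage lockers:
  locker 1: 95 = 95
  locker 2: 90 = 90
  locker 3: 85 + 20 = 105
  locker 4: 80 + 20 = 100
  locker 5: 80 = 80
  locker 6: 45 = 45
Every load is within 105 L, so 6 storage lockers suffice.

Yes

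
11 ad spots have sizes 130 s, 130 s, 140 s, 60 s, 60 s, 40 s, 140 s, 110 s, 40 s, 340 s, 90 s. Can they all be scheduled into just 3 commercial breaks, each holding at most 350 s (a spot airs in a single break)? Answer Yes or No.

Total = 1280 s; ⌈1280/350⌉ = 4.
At least 4 commercial breaks are required, but only 3 are allowed.

No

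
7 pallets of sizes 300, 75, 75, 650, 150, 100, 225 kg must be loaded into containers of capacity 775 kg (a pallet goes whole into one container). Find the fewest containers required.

3

Total = 650 + 300 + 225 + 150 + 100 + 75 + 75 = 1575 kg.
Lower bound: ⌈1575/775⌉ = 3 containers.
A packing using 3 containers:
  container 1: 650 + 100 = 750
  container 2: 300 + 225 + 150 + 75 = 750
  container 3: 75 = 75
This matches the lower bound, so 3 is optimal.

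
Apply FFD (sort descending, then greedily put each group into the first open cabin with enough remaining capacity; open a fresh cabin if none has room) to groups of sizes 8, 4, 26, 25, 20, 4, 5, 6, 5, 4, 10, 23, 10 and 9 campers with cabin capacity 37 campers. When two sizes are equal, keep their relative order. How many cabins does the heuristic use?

Sorted descending: 26, 25, 23, 20, 10, 10, 9, 8, 6, 5, 5, 4, 4, 4.
  26 → cabin 1 (new)  [load 26/37]
  25 → cabin 2 (new)  [load 25/37]
  23 → cabin 3 (new)  [load 23/37]
  20 → cabin 4 (new)  [load 20/37]
  10 → cabin 1  [load 36/37]
  10 → cabin 2  [load 35/37]
  9 → cabin 3  [load 32/37]
  8 → cabin 4  [load 28/37]
  6 → cabin 4  [load 34/37]
  5 → cabin 3  [load 37/37]
  5 → cabin 5 (new)  [load 5/37]
  4 → cabin 5  [load 9/37]
  4 → cabin 5  [load 13/37]
  4 → cabin 5  [load 17/37]
5 cabins opened.

5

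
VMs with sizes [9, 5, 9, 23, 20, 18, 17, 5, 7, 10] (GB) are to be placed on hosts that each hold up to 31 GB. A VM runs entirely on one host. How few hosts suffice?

Total = 23 + 20 + 18 + 17 + 10 + 9 + 9 + 7 + 5 + 5 = 123 GB.
Lower bound: ⌈123/31⌉ = 4 hosts.
A packing using 5 hosts:
  host 1: 23 + 7 = 30
  host 2: 20 + 10 = 30
  host 3: 18 + 9 = 27
  host 4: 17 + 9 + 5 = 31
  host 5: 5 = 5
No arrangement into 4 hosts stays within capacity, so 5 is optimal.

5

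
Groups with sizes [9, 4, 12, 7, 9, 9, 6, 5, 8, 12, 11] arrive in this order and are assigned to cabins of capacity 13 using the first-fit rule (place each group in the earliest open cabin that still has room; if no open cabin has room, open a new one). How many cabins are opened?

  9 → cabin 1 (new)  [load 9/13]
  4 → cabin 1  [load 13/13]
  12 → cabin 2 (new)  [load 12/13]
  7 → cabin 3 (new)  [load 7/13]
  9 → cabin 4 (new)  [load 9/13]
  9 → cabin 5 (new)  [load 9/13]
  6 → cabin 3  [load 13/13]
  5 → cabin 6 (new)  [load 5/13]
  8 → cabin 6  [load 13/13]
  12 → cabin 7 (new)  [load 12/13]
  11 → cabin 8 (new)  [load 11/13]
8 cabins opened.

8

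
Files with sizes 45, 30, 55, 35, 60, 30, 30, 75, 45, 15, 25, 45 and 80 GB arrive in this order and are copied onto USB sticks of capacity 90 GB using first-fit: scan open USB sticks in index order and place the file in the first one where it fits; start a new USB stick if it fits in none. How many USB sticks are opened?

7

  45 → USB stick 1 (new)  [load 45/90]
  30 → USB stick 1  [load 75/90]
  55 → USB stick 2 (new)  [load 55/90]
  35 → USB stick 2  [load 90/90]
  60 → USB stick 3 (new)  [load 60/90]
  30 → USB stick 3  [load 90/90]
  30 → USB stick 4 (new)  [load 30/90]
  75 → USB stick 5 (new)  [load 75/90]
  45 → USB stick 4  [load 75/90]
  15 → USB stick 1  [load 90/90]
  25 → USB stick 6 (new)  [load 25/90]
  45 → USB stick 6  [load 70/90]
  80 → USB stick 7 (new)  [load 80/90]
7 USB sticks opened.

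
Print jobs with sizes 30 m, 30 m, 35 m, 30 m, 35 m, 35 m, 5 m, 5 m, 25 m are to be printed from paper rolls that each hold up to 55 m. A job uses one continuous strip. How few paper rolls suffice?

6

Total = 35 + 35 + 35 + 30 + 30 + 30 + 25 + 5 + 5 = 230 m.
Lower bound: ⌈230/55⌉ = 5 paper rolls.
Also, 6 print jobs each exceed 55/2 m, and no two of those can share a roll, so at least 6 paper rolls are needed.
A packing using 6 paper rolls:
  roll 1: 35 + 5 + 5 = 45
  roll 2: 35 = 35
  roll 3: 35 = 35
  roll 4: 30 + 25 = 55
  roll 5: 30 = 30
  roll 6: 30 = 30
This matches the lower bound, so 6 is optimal.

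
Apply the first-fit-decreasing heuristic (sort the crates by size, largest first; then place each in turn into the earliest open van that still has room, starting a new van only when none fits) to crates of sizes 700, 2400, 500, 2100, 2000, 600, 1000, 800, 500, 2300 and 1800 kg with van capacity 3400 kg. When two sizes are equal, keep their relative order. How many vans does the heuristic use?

Sorted descending: 2400, 2300, 2100, 2000, 1800, 1000, 800, 700, 600, 500, 500.
  2400 → van 1 (new)  [load 2400/3400]
  2300 → van 2 (new)  [load 2300/3400]
  2100 → van 3 (new)  [load 2100/3400]
  2000 → van 4 (new)  [load 2000/3400]
  1800 → van 5 (new)  [load 1800/3400]
  1000 → van 1  [load 3400/3400]
  800 → van 2  [load 3100/3400]
  700 → van 3  [load 2800/3400]
  600 → van 3  [load 3400/3400]
  500 → van 4  [load 2500/3400]
  500 → van 4  [load 3000/3400]
5 vans opened.

5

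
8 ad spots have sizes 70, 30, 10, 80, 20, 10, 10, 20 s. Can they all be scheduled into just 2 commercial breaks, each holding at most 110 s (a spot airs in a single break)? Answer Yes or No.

No

Total = 250 s; ⌈250/110⌉ = 3.
At least 3 commercial breaks are required, but only 2 are allowed.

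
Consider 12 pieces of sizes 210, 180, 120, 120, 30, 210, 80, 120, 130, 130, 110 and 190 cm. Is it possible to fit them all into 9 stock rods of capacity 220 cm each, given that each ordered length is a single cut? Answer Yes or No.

Total = 1630 cm; ⌈1630/220⌉ = 8.
9 pieces each exceed half the capacity and cannot share a stock rod, forcing at least 9 stock rods.
The bound of 9 does not rule out 9, but exhaustive search shows no assignment into 9 stock rods of capacity 220 cm exists — the minimum is 10.

No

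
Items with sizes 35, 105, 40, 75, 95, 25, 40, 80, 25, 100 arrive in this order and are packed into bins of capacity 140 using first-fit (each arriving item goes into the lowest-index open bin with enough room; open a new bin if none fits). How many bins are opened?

5

  35 → bin 1 (new)  [load 35/140]
  105 → bin 1  [load 140/140]
  40 → bin 2 (new)  [load 40/140]
  75 → bin 2  [load 115/140]
  95 → bin 3 (new)  [load 95/140]
  25 → bin 2  [load 140/140]
  40 → bin 3  [load 135/140]
  80 → bin 4 (new)  [load 80/140]
  25 → bin 4  [load 105/140]
  100 → bin 5 (new)  [load 100/140]
5 bins opened.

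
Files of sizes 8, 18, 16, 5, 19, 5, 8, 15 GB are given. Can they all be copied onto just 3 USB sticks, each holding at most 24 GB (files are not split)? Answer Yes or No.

No

Total = 94 GB; ⌈94/24⌉ = 4.
At least 4 USB sticks are required, but only 3 are allowed.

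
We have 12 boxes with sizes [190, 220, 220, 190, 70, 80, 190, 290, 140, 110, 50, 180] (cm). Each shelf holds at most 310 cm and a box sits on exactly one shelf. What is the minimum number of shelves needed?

Total = 290 + 220 + 220 + 190 + 190 + 190 + 180 + 140 + 110 + 80 + 70 + 50 = 1930 cm.
Lower bound: ⌈1930/310⌉ = 7 shelves.
A packing using 8 shelves:
  shelf 1: 290 = 290
  shelf 2: 220 + 80 = 300
  shelf 3: 220 + 70 = 290
  shelf 4: 190 + 110 = 300
  shelf 5: 190 + 50 = 240
  shelf 6: 190 = 190
  shelf 7: 180 = 180
  shelf 8: 140 = 140
No arrangement into 7 shelves stays within capacity, so 8 is optimal.

8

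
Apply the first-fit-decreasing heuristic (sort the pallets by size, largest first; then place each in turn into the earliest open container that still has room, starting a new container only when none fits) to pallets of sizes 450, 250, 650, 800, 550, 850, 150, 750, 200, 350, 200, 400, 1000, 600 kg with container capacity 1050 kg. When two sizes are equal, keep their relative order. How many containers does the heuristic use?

7

Sorted descending: 1000, 850, 800, 750, 650, 600, 550, 450, 400, 350, 250, 200, 200, 150.
  1000 → container 1 (new)  [load 1000/1050]
  850 → container 2 (new)  [load 850/1050]
  800 → container 3 (new)  [load 800/1050]
  750 → container 4 (new)  [load 750/1050]
  650 → container 5 (new)  [load 650/1050]
  600 → container 6 (new)  [load 600/1050]
  550 → container 7 (new)  [load 550/1050]
  450 → container 6  [load 1050/1050]
  400 → container 5  [load 1050/1050]
  350 → container 7  [load 900/1050]
  250 → container 3  [load 1050/1050]
  200 → container 2  [load 1050/1050]
  200 → container 4  [load 950/1050]
  150 → container 7  [load 1050/1050]
7 containers opened.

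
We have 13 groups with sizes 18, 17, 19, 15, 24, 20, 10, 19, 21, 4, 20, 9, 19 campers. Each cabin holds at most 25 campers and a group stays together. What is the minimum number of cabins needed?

Total = 24 + 21 + 20 + 20 + 19 + 19 + 19 + 18 + 17 + 15 + 10 + 9 + 4 = 215 campers.
Lower bound: ⌈215/25⌉ = 9 cabins.
Also, 10 groups each exceed 25/2 campers, and no two of those can share a cabin, so at least 10 cabins are needed.
A packing using 11 cabins:
  cabin 1: 24 = 24
  cabin 2: 21 + 4 = 25
  cabin 3: 20 = 20
  cabin 4: 20 = 20
  cabin 5: 19 = 19
  cabin 6: 19 = 19
  cabin 7: 19 = 19
  cabin 8: 18 = 18
  cabin 9: 17 = 17
  cabin 10: 15 + 10 = 25
  cabin 11: 9 = 9
No arrangement into 10 cabins stays within capacity, so 11 is optimal.

11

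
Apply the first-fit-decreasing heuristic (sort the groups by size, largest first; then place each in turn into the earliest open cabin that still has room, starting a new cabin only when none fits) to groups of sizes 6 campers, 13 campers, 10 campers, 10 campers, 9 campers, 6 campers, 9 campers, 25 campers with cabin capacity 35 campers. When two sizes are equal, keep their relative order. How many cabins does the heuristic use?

Sorted descending: 25, 13, 10, 10, 9, 9, 6, 6.
  25 → cabin 1 (new)  [load 25/35]
  13 → cabin 2 (new)  [load 13/35]
  10 → cabin 1  [load 35/35]
  10 → cabin 2  [load 23/35]
  9 → cabin 2  [load 32/35]
  9 → cabin 3 (new)  [load 9/35]
  6 → cabin 3  [load 15/35]
  6 → cabin 3  [load 21/35]
3 cabins opened.

3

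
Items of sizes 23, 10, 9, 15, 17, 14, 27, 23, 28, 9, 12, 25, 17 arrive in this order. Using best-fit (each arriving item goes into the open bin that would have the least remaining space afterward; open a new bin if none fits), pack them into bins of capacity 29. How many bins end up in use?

9

  23 → bin 1 (new)  [load 23/29]
  10 → bin 2 (new)  [load 10/29]
  9 → bin 2  [load 19/29]
  15 → bin 3 (new)  [load 15/29]
  17 → bin 4 (new)  [load 17/29]
  14 → bin 3  [load 29/29]
  27 → bin 5 (new)  [load 27/29]
  23 → bin 6 (new)  [load 23/29]
  28 → bin 7 (new)  [load 28/29]
  9 → bin 2  [load 28/29]
  12 → bin 4  [load 29/29]
  25 → bin 8 (new)  [load 25/29]
  17 → bin 9 (new)  [load 17/29]
9 bins opened.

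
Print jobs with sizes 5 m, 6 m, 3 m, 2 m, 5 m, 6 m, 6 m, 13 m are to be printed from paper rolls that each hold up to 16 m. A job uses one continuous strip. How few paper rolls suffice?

Total = 13 + 6 + 6 + 6 + 5 + 5 + 3 + 2 = 46 m.
Lower bound: ⌈46/16⌉ = 3 paper rolls.
A packing using 3 paper rolls:
  roll 1: 13 + 3 = 16
  roll 2: 6 + 6 + 2 = 14
  roll 3: 6 + 5 + 5 = 16
This matches the lower bound, so 3 is optimal.

3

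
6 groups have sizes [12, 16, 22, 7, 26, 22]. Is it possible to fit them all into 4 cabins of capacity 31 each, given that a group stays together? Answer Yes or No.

A valid assignment using 4 cabins:
  cabin 1: 26 = 26
  cabin 2: 22 + 7 = 29
  cabin 3: 22 = 22
  cabin 4: 16 + 12 = 28
Every load is within 31, so 4 cabins suffice.

Yes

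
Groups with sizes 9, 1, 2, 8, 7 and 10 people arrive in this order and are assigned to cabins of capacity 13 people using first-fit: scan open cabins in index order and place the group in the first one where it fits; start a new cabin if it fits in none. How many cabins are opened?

4

  9 → cabin 1 (new)  [load 9/13]
  1 → cabin 1  [load 10/13]
  2 → cabin 1  [load 12/13]
  8 → cabin 2 (new)  [load 8/13]
  7 → cabin 3 (new)  [load 7/13]
  10 → cabin 4 (new)  [load 10/13]
4 cabins opened.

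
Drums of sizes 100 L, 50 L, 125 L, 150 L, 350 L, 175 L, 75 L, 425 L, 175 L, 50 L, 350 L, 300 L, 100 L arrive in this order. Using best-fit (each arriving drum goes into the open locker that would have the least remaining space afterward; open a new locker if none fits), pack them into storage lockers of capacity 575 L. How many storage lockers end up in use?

  100 → locker 1 (new)  [load 100/575]
  50 → locker 1  [load 150/575]
  125 → locker 1  [load 275/575]
  150 → locker 1  [load 425/575]
  350 → locker 2 (new)  [load 350/575]
  175 → locker 2  [load 525/575]
  75 → locker 1  [load 500/575]
  425 → locker 3 (new)  [load 425/575]
  175 → locker 4 (new)  [load 175/575]
  50 → locker 2  [load 575/575]
  350 → locker 4  [load 525/575]
  300 → locker 5 (new)  [load 300/575]
  100 → locker 3  [load 525/575]
5 storage lockers opened.

5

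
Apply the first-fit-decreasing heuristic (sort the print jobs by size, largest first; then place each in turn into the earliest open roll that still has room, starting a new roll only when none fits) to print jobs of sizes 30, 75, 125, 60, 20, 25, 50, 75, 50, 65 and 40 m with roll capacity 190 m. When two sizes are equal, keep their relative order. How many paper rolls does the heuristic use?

4

Sorted descending: 125, 75, 75, 65, 60, 50, 50, 40, 30, 25, 20.
  125 → roll 1 (new)  [load 125/190]
  75 → roll 2 (new)  [load 75/190]
  75 → roll 2  [load 150/190]
  65 → roll 1  [load 190/190]
  60 → roll 3 (new)  [load 60/190]
  50 → roll 3  [load 110/190]
  50 → roll 3  [load 160/190]
  40 → roll 2  [load 190/190]
  30 → roll 3  [load 190/190]
  25 → roll 4 (new)  [load 25/190]
  20 → roll 4  [load 45/190]
4 paper rolls opened.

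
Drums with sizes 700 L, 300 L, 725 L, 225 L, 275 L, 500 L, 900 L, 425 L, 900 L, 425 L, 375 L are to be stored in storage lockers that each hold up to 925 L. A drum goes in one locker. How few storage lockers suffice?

7

Total = 900 + 900 + 725 + 700 + 500 + 425 + 425 + 375 + 300 + 275 + 225 = 5750 L.
Lower bound: ⌈5750/925⌉ = 7 storage lockers.
A packing using 7 storage lockers:
  locker 1: 900 = 900
  locker 2: 900 = 900
  locker 3: 725 = 725
  locker 4: 700 + 225 = 925
  locker 5: 500 + 425 = 925
  locker 6: 425 + 375 = 800
  locker 7: 300 + 275 = 575
This matches the lower bound, so 7 is optimal.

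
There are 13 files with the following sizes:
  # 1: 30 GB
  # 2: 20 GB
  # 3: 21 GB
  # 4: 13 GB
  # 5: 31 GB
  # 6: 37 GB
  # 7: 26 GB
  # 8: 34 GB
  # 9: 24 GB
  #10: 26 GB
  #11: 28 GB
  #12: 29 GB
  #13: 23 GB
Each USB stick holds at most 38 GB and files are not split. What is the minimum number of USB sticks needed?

Total = 37 + 34 + 31 + 30 + 29 + 28 + 26 + 26 + 24 + 23 + 21 + 20 + 13 = 342 GB.
Lower bound: ⌈342/38⌉ = 9 USB sticks.
Also, 12 files each exceed 19 GB, and no two of those can share a USB stick, so at least 12 USB sticks are needed.
A packing using 12 USB sticks:
  USB stick 1: 37 = 37
  USB stick 2: 34 = 34
  USB stick 3: 31 = 31
  USB stick 4: 30 = 30
  USB stick 5: 29 = 29
  USB stick 6: 28 = 28
  USB stick 7: 26 = 26
  USB stick 8: 26 = 26
  USB stick 9: 24 + 13 = 37
  USB stick 10: 23 = 23
  USB stick 11: 21 = 21
  USB stick 12: 20 = 20
This matches the lower bound, so 12 is optimal.

12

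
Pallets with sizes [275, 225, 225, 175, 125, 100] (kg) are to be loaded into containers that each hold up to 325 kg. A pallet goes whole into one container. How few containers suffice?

4

Total = 275 + 225 + 225 + 175 + 125 + 100 = 1125 kg.
Lower bound: ⌈1125/325⌉ = 4 containers.
A packing using 4 containers:
  container 1: 275 = 275
  container 2: 225 + 100 = 325
  container 3: 225 = 225
  container 4: 175 + 125 = 300
This matches the lower bound, so 4 is optimal.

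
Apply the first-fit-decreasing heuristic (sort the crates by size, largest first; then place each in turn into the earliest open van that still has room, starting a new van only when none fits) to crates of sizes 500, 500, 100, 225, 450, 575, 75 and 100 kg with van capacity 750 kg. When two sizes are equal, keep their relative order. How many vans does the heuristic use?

Sorted descending: 575, 500, 500, 450, 225, 100, 100, 75.
  575 → van 1 (new)  [load 575/750]
  500 → van 2 (new)  [load 500/750]
  500 → van 3 (new)  [load 500/750]
  450 → van 4 (new)  [load 450/750]
  225 → van 2  [load 725/750]
  100 → van 1  [load 675/750]
  100 → van 3  [load 600/750]
  75 → van 1  [load 750/750]
4 vans opened.

4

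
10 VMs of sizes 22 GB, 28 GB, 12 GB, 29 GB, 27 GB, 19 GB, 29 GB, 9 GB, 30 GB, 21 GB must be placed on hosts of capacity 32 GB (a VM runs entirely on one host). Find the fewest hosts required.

Total = 30 + 29 + 29 + 28 + 27 + 22 + 21 + 19 + 12 + 9 = 226 GB.
Lower bound: ⌈226/32⌉ = 8 hosts.
A packing using 8 hosts:
  host 1: 30 = 30
  host 2: 29 = 29
  host 3: 29 = 29
  host 4: 28 = 28
  host 5: 27 = 27
  host 6: 22 + 9 = 31
  host 7: 21 = 21
  host 8: 19 + 12 = 31
This matches the lower bound, so 8 is optimal.

8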